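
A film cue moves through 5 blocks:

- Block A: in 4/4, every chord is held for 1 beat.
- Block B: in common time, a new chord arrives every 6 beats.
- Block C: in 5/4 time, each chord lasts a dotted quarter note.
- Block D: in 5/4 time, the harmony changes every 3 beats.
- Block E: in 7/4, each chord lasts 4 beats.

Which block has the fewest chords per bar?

A: 4/1 = 4 chords/bar.
B: 4/6 = 2/3 chords/bar.
C: 5/1.5 = 10/3 chords/bar.
D: 5/3 = 5/3 chords/bar.
E: 7/4 = 1.75 chords/bar.
Slowest is B at 2/3 chords/bar.

Block B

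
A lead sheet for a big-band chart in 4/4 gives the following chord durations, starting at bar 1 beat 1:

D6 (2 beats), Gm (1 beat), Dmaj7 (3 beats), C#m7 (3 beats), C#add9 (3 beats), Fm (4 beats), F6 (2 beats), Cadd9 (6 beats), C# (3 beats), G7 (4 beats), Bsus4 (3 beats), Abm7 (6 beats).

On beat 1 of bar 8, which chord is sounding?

G7

Beat 1 of bar 8 is beat (8−1)×4 + 1 = 29 overall.
Running totals: D6 ends at 2, Gm ends at 3, Dmaj7 ends at 6, C#m7 ends at 9, C#add9 ends at 12, Fm ends at 16, F6 ends at 18, Cadd9 ends at 24, C# ends at 27, G7 ends at 31.
Beat 29 falls within G7.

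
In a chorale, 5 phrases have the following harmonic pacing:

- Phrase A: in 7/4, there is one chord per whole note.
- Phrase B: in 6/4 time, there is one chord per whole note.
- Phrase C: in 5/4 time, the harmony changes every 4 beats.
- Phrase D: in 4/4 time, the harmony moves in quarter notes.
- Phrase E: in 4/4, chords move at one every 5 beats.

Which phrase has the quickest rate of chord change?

Phrase D

A: each chord is 4 beats in 7/4, so 1.75 per bar.
B: each chord is 4 beats in 6/4, so 1.5 per bar.
C: each chord is 4 beats in 5/4, so 1.25 per bar.
D: each chord is 1 beat in 4/4, so 4 per bar.
E: each chord is 5 beats in 4/4, so 0.8 per bar.
Fastest is D at 4 chords/bar.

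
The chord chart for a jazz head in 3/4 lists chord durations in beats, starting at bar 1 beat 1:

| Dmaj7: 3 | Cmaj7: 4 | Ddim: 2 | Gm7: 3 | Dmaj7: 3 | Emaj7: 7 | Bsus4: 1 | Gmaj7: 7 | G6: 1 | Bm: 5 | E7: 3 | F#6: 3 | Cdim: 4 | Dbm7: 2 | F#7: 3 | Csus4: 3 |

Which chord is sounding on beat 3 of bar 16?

Beat 3 of bar 16 is beat (16−1)×3 + 3 = 48 overall.
Running totals: Dmaj7 ends at 3, Cmaj7 ends at 7, Ddim ends at 9, Gm7 ends at 12, Dmaj7 ends at 15, Emaj7 ends at 22, Bsus4 ends at 23, Gmaj7 ends at 30, G6 ends at 31, Bm ends at 36, E7 ends at 39, F#6 ends at 42, Cdim ends at 46, Dbm7 ends at 48.
Beat 48 falls within Dbm7.

Dbm7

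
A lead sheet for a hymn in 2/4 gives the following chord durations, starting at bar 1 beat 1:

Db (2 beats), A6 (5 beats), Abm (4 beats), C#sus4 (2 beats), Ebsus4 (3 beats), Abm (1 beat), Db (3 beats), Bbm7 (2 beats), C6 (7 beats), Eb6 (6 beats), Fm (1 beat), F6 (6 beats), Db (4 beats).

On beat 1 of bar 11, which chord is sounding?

Bbm7

Beat 1 of bar 11 is beat (11−1)×2 + 1 = 21 overall.
Running totals: Db ends at 2, A6 ends at 7, Abm ends at 11, C#sus4 ends at 13, Ebsus4 ends at 16, Abm ends at 17, Db ends at 20, Bbm7 ends at 22.
Beat 21 falls within Bbm7.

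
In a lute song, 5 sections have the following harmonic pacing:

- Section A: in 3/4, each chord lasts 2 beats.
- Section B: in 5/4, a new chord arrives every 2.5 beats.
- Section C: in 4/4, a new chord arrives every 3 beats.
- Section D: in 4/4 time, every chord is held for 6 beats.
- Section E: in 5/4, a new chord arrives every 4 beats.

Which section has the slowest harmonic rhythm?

Section D

A: 3 beats/bar ÷ 2 beats/chord = 1.5 chords/bar.
B: 5 beats/bar ÷ 2.5 beats/chord = 2 chords/bar.
C: 4 beats/bar ÷ 3 beats/chord = 4/3 chords/bar.
D: 4 beats/bar ÷ 6 beats/chord = 2/3 chords/bar.
E: 5 beats/bar ÷ 4 beats/chord = 1.25 chords/bar.
Slowest is D at 2/3 chords/bar.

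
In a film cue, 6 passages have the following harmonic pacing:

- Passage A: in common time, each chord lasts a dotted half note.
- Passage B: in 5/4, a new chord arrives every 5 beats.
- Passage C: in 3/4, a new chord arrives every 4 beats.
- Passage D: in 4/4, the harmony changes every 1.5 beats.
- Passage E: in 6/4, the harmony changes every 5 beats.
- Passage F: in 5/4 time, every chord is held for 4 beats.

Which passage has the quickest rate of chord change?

Passage D

A: 4 beats/bar ÷ 3 beats/chord = 4/3 chords/bar.
B: 5 beats/bar ÷ 5 beats/chord = 1 chord/bar.
C: 3 beats/bar ÷ 4 beats/chord = 0.75 chords/bar.
D: 4 beats/bar ÷ 1.5 beats/chord = 8/3 chords/bar.
E: 6 beats/bar ÷ 5 beats/chord = 1.2 chords/bar.
F: 5 beats/bar ÷ 4 beats/chord = 1.25 chords/bar.
Fastest is D at 8/3 chords/bar.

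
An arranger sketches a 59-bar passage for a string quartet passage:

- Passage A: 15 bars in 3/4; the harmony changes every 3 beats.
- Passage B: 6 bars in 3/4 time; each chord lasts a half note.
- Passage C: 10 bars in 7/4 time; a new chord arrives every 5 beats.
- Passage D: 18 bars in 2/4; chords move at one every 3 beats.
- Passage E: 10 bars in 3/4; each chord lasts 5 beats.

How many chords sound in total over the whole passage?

56 chords

A: 15 bars × 3 beats = 45 beats; 3 beats/chord → 15 chords.
B: 6 bars × 3 beats = 18 beats; 2 beats/chord → 9 chords.
C: 10 bars × 7 beats = 70 beats; 5 beats/chord → 14 chords.
D: 18 bars × 2 beats = 36 beats; 3 beats/chord → 12 chords.
E: 10 bars × 3 beats = 30 beats; 5 beats/chord → 6 chords.
Total: 15 + 9 + 14 + 12 + 6 = 56.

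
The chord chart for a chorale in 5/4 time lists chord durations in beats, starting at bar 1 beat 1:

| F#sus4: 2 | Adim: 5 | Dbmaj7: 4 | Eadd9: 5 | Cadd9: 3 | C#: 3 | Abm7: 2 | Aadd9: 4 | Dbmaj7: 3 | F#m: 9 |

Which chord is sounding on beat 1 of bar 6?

Aadd9

Beat 1 of bar 6 is beat (6−1)×5 + 1 = 26 overall.
Running totals: F#sus4 ends at 2, Adim ends at 7, Dbmaj7 ends at 11, Eadd9 ends at 16, Cadd9 ends at 19, C# ends at 22, Abm7 ends at 24, Aadd9 ends at 28.
Beat 26 falls within Aadd9.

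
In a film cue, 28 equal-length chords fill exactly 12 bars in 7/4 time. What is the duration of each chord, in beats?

3 beats

12 bars × 7 beats/bar = 84 beats total.
84 beats ÷ 28 chords = 3 beats per chord.
(That is a dotted half note.)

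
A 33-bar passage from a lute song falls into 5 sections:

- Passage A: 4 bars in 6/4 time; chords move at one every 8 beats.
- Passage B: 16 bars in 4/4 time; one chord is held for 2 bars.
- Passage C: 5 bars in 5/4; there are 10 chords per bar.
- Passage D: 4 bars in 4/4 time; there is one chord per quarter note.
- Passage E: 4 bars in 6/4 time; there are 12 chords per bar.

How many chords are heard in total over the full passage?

A: 4·6 = 24 beats, 24/8 = 3 chords.
B: 16·4 = 64 beats, 64/8 = 8 chords.
C: 5·5 = 25 beats, 25/0.5 = 50 chords.
D: 4·4 = 16 beats, 16/1 = 16 chords.
E: 4·6 = 24 beats, 24/0.5 = 48 chords.
Total: 3 + 8 + 50 + 16 + 48 = 125.

125 chords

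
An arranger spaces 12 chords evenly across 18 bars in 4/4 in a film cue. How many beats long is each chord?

6 beats

18 bars × 4 beats/bar = 72 beats total.
72 beats ÷ 12 chords = 6 beats per chord.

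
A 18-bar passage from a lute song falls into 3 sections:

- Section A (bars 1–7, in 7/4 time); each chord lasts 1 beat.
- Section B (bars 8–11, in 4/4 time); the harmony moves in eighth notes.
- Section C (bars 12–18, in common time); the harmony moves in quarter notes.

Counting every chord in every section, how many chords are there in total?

109 chords

A: 7·7 = 49 beats, 49/1 = 49 chords.
B: 4·4 = 16 beats, 16/0.5 = 32 chords.
C: 7·4 = 28 beats, 28/1 = 28 chords.
Total: 49 + 32 + 28 = 109.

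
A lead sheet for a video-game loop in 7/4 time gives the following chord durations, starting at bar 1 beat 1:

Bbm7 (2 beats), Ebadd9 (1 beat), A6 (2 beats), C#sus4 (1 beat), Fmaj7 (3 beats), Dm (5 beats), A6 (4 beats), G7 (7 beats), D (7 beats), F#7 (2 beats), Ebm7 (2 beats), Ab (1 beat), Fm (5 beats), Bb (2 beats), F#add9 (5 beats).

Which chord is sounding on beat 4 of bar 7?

Beat 4 of bar 7 is beat (7−1)×7 + 4 = 46 overall.
Running totals: Bbm7 ends at 2, Ebadd9 ends at 3, A6 ends at 5, C#sus4 ends at 6, Fmaj7 ends at 9, Dm ends at 14, A6 ends at 18, G7 ends at 25, D ends at 32, F#7 ends at 34, Ebm7 ends at 36, Ab ends at 37, Fm ends at 42, Bb ends at 44, F#add9 ends at 49.
Beat 46 falls within F#add9.

F#add9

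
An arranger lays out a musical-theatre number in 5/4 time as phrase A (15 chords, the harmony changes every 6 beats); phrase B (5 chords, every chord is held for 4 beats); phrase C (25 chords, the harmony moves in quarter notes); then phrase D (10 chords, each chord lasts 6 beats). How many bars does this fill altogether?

39 bars

A: 15 × 6 = 90 beats = 18 bars.
B: 5 × 4 = 20 beats = 4 bars.
C: 25 × 1 = 25 beats = 5 bars.
D: 10 × 6 = 60 beats = 12 bars.
Total: 18 + 4 + 5 + 12 = 39 bars.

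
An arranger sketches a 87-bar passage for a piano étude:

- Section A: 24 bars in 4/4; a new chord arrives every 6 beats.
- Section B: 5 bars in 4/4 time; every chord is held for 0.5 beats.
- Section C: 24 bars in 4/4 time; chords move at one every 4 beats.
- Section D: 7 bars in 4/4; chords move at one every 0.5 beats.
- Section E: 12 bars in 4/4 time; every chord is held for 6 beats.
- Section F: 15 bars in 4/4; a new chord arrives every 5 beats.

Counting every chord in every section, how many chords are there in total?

156 chords

A: 24·4 = 96 beats, 96/6 = 16 chords.
B: 5·4 = 20 beats, 20/0.5 = 40 chords.
C: 24·4 = 96 beats, 96/4 = 24 chords.
D: 7·4 = 28 beats, 28/0.5 = 56 chords.
E: 12·4 = 48 beats, 48/6 = 8 chords.
F: 15·4 = 60 beats, 60/5 = 12 chords.
Total: 16 + 40 + 24 + 56 + 8 + 12 = 156.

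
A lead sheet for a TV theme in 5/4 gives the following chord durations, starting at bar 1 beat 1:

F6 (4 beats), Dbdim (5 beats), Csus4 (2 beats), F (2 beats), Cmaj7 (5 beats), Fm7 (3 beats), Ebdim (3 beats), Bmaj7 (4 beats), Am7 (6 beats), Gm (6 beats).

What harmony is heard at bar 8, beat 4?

Beat 4 of bar 8 is beat (8−1)×5 + 4 = 39 overall.
Running totals: F6 ends at 4, Dbdim ends at 9, Csus4 ends at 11, F ends at 13, Cmaj7 ends at 18, Fm7 ends at 21, Ebdim ends at 24, Bmaj7 ends at 28, Am7 ends at 34, Gm ends at 40.
Beat 39 falls within Gm.

Gm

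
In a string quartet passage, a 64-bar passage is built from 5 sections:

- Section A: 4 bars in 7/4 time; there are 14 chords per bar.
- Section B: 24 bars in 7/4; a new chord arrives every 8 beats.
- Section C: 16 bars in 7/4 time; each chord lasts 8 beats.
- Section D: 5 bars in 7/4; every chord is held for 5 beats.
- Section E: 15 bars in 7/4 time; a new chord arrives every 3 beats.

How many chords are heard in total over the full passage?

A: 4 bars × 7 beats = 28 beats; 0.5 beats/chord → 56 chords.
B: 24 bars × 7 beats = 168 beats; 8 beats/chord → 21 chords.
C: 16 bars × 7 beats = 112 beats; 8 beats/chord → 14 chords.
D: 5 bars × 7 beats = 35 beats; 5 beats/chord → 7 chords.
E: 15 bars × 7 beats = 105 beats; 3 beats/chord → 35 chords.
Total: 56 + 21 + 14 + 7 + 35 = 133.

133 chords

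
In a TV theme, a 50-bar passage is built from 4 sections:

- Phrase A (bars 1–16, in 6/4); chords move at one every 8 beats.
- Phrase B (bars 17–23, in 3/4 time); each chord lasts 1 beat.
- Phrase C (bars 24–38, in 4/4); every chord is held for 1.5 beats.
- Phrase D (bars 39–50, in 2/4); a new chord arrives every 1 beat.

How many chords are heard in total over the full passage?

A: 16·6 = 96 beats, 96/8 = 12 chords.
B: 7·3 = 21 beats, 21/1 = 21 chords.
C: 15·4 = 60 beats, 60/1.5 = 40 chords.
D: 12·2 = 24 beats, 24/1 = 24 chords.
Total: 12 + 21 + 40 + 24 = 97.

97 chords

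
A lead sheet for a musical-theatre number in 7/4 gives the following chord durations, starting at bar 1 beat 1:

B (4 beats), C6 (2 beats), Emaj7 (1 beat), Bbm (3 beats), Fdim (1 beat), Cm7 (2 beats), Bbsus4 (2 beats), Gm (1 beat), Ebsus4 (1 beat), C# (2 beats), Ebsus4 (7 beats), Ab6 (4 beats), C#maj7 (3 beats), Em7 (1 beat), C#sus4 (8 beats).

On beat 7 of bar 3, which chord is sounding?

Beat 7 of bar 3 is beat (3−1)×7 + 7 = 21 overall.
Running totals: B ends at 4, C6 ends at 6, Emaj7 ends at 7, Bbm ends at 10, Fdim ends at 11, Cm7 ends at 13, Bbsus4 ends at 15, Gm ends at 16, Ebsus4 ends at 17, C# ends at 19, Ebsus4 ends at 26.
Beat 21 falls within Ebsus4.

Ebsus4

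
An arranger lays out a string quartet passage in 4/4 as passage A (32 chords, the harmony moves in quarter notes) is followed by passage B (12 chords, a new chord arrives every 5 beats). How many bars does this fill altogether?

A: 32 × 1 = 32 beats = 8 bars.
B: 12 × 5 = 60 beats = 15 bars.
Total: 8 + 15 = 23 bars.

23 bars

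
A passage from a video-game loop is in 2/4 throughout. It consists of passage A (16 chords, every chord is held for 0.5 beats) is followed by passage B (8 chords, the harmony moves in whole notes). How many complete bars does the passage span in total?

20 bars

A: 16 × 0.5 = 8 beats = 4 bars.
B: 8 × 4 = 32 beats = 16 bars.
Total: 4 + 16 = 20 bars.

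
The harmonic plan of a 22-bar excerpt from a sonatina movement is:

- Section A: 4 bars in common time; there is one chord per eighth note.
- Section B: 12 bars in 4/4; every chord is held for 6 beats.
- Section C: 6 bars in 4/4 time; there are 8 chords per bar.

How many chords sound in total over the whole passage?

A: 4 bars × 4 beats = 16 beats; 0.5 beats/chord → 32 chords.
B: 12 bars × 4 beats = 48 beats; 6 beats/chord → 8 chords.
C: 6 bars × 4 beats = 24 beats; 0.5 beats/chord → 48 chords.
Total: 32 + 8 + 48 = 88.

88 chords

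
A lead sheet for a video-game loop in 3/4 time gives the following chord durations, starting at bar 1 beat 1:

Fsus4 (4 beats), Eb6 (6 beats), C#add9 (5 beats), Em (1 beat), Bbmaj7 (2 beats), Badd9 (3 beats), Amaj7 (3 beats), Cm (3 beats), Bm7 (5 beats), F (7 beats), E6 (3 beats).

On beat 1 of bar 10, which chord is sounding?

Bm7

Beat 1 of bar 10 is beat (10−1)×3 + 1 = 28 overall.
Running totals: Fsus4 ends at 4, Eb6 ends at 10, C#add9 ends at 15, Em ends at 16, Bbmaj7 ends at 18, Badd9 ends at 21, Amaj7 ends at 24, Cm ends at 27, Bm7 ends at 32.
Beat 28 falls within Bm7.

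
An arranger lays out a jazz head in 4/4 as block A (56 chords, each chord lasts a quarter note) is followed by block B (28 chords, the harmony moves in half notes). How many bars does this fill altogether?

28 bars

A: 56 × 1 = 56 beats = 14 bars.
B: 28 × 2 = 56 beats = 14 bars.
Total: 14 + 14 = 28 bars.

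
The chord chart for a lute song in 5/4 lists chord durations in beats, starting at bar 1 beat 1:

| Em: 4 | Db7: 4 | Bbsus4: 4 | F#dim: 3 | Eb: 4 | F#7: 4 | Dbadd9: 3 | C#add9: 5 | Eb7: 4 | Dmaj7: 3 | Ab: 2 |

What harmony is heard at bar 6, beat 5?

C#add9

Beat 5 of bar 6 is beat (6−1)×5 + 5 = 30 overall.
Running totals: Em ends at 4, Db7 ends at 8, Bbsus4 ends at 12, F#dim ends at 15, Eb ends at 19, F#7 ends at 23, Dbadd9 ends at 26, C#add9 ends at 31.
Beat 30 falls within C#add9.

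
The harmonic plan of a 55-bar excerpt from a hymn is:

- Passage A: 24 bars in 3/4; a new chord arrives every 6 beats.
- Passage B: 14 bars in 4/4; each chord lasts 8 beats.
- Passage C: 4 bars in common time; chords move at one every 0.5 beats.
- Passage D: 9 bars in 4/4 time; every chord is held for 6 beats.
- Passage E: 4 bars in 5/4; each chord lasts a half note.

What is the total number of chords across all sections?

A: 24·3 = 72 beats, 72/6 = 12 chords.
B: 14·4 = 56 beats, 56/8 = 7 chords.
C: 4·4 = 16 beats, 16/0.5 = 32 chords.
D: 9·4 = 36 beats, 36/6 = 6 chords.
E: 4·5 = 20 beats, 20/2 = 10 chords.
Total: 12 + 7 + 32 + 6 + 10 = 67.

67 chords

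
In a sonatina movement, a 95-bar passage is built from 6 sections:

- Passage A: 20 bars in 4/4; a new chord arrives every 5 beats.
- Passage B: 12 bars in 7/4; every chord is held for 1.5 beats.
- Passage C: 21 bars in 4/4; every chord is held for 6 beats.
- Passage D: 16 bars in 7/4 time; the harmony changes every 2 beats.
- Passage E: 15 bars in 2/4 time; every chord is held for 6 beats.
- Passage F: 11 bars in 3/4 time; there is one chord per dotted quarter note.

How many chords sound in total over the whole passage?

169 chords

A: 20 bars × 4 beats = 80 beats; 5 beats/chord → 16 chords.
B: 12 bars × 7 beats = 84 beats; 1.5 beats/chord → 56 chords.
C: 21 bars × 4 beats = 84 beats; 6 beats/chord → 14 chords.
D: 16 bars × 7 beats = 112 beats; 2 beats/chord → 56 chords.
E: 15 bars × 2 beats = 30 beats; 6 beats/chord → 5 chords.
F: 11 bars × 3 beats = 33 beats; 1.5 beats/chord → 22 chords.
Total: 16 + 56 + 14 + 56 + 5 + 22 = 169.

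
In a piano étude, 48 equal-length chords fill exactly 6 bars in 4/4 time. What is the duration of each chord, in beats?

0.5 beats

6 bars × 4 beats/bar = 24 beats total.
24 beats ÷ 48 chords = 0.5 beats per chord.
(That is an eighth note.)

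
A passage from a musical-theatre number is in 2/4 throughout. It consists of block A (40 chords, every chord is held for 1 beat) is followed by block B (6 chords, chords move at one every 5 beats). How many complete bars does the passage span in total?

35 bars

A: 40 × 1 = 40 beats = 20 bars.
B: 6 × 5 = 30 beats = 15 bars.
Total: 20 + 15 = 35 bars.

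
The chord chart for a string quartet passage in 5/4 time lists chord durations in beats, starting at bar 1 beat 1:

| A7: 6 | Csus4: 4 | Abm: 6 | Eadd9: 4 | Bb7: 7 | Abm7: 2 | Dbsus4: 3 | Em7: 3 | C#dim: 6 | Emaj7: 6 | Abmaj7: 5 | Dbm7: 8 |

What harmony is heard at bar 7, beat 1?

Beat 1 of bar 7 is beat (7−1)×5 + 1 = 31 overall.
Running totals: A7 ends at 6, Csus4 ends at 10, Abm ends at 16, Eadd9 ends at 20, Bb7 ends at 27, Abm7 ends at 29, Dbsus4 ends at 32.
Beat 31 falls within Dbsus4.

Dbsus4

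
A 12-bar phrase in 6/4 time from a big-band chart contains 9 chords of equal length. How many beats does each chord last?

8 beats

12 bars × 6 beats/bar = 72 beats total.
72 beats ÷ 9 chords = 8 beats per chord.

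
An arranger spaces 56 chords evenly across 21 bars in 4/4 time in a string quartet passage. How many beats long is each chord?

21 bars × 4 beats/bar = 84 beats total.
84 beats ÷ 56 chords = 1.5 beats per chord.
(That is a dotted quarter note.)

1.5 beats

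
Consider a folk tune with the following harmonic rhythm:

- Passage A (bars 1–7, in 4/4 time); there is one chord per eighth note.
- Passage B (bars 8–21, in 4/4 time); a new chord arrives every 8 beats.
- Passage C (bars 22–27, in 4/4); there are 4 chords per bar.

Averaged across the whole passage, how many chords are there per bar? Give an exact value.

29/9 chords per bar

A: 7 × 4 = 28 beats ÷ 0.5 = 56 chords.
B: 14 × 4 = 56 beats ÷ 8 = 7 chords.
C: 6 × 4 = 24 beats ÷ 1 = 24 chords.
Overall: 87 chords over 27 bars → 87/27 = 29/9 chords per bar.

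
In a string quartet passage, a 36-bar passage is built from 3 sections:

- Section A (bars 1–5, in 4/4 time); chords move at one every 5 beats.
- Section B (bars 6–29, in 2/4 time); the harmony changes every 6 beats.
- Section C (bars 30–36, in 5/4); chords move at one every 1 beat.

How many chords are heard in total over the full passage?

47 chords

A: 5·4 = 20 beats, 20/5 = 4 chords.
B: 24·2 = 48 beats, 48/6 = 8 chords.
C: 7·5 = 35 beats, 35/1 = 35 chords.
Total: 4 + 8 + 35 = 47.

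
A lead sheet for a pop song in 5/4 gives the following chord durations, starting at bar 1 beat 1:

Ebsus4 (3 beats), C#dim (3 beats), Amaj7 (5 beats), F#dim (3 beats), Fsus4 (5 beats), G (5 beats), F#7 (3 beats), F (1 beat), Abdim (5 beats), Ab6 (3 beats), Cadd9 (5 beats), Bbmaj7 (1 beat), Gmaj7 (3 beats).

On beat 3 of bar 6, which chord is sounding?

Beat 3 of bar 6 is beat (6−1)×5 + 3 = 28 overall.
Running totals: Ebsus4 ends at 3, C#dim ends at 6, Amaj7 ends at 11, F#dim ends at 14, Fsus4 ends at 19, G ends at 24, F#7 ends at 27, F ends at 28.
Beat 28 falls within F.

F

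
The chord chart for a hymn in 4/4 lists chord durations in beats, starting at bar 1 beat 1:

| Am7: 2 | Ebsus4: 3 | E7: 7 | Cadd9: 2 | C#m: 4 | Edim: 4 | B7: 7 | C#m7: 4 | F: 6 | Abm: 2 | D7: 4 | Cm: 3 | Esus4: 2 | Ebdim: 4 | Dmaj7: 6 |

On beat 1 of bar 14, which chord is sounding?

Beat 1 of bar 14 is beat (14−1)×4 + 1 = 53 overall.
Running totals: Am7 ends at 2, Ebsus4 ends at 5, E7 ends at 12, Cadd9 ends at 14, C#m ends at 18, Edim ends at 22, B7 ends at 29, C#m7 ends at 33, F ends at 39, Abm ends at 41, D7 ends at 45, Cm ends at 48, Esus4 ends at 50, Ebdim ends at 54.
Beat 53 falls within Ebdim.

Ebdim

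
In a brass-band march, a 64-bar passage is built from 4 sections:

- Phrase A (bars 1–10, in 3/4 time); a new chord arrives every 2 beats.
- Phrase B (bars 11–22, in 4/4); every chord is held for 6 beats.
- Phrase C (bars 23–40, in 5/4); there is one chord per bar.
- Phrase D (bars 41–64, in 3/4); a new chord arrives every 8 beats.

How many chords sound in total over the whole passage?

50 chords

A has 30 beats and chords last 2 each, so 15 chords.
B has 48 beats and chords last 6 each, so 8 chords.
C has 90 beats and chords last 5 each, so 18 chords.
D has 72 beats and chords last 8 each, so 9 chords.
Total: 15 + 8 + 18 + 9 = 50.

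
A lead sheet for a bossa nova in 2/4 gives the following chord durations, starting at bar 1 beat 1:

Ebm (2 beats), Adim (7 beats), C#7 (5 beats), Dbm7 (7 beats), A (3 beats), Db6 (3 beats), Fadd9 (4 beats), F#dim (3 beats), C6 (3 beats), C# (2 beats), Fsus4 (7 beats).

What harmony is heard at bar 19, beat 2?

C#

Beat 2 of bar 19 is beat (19−1)×2 + 2 = 38 overall.
Running totals: Ebm ends at 2, Adim ends at 9, C#7 ends at 14, Dbm7 ends at 21, A ends at 24, Db6 ends at 27, Fadd9 ends at 31, F#dim ends at 34, C6 ends at 37, C# ends at 39.
Beat 38 falls within C#.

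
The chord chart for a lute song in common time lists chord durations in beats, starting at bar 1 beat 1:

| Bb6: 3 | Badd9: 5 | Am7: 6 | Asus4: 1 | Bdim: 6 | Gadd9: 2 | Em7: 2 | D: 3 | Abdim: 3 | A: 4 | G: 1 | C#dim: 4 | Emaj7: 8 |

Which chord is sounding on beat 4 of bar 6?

Beat 4 of bar 6 is beat (6−1)×4 + 4 = 24 overall.
Running totals: Bb6 ends at 3, Badd9 ends at 8, Am7 ends at 14, Asus4 ends at 15, Bdim ends at 21, Gadd9 ends at 23, Em7 ends at 25.
Beat 24 falls within Em7.

Em7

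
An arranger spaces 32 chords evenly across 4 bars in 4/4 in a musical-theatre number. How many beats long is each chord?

4 bars × 4 beats/bar = 16 beats total.
16 beats ÷ 32 chords = 0.5 beats per chord.
(That is an eighth note.)

0.5 beats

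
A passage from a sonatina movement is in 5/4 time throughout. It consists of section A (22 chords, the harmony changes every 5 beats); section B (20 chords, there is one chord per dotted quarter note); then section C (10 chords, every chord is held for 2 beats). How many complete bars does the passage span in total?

32 bars

A: 22 × 5 = 110 beats = 22 bars.
B: 20 × 1.5 = 30 beats = 6 bars.
C: 10 × 2 = 20 beats = 4 bars.
Total: 22 + 6 + 4 = 32 bars.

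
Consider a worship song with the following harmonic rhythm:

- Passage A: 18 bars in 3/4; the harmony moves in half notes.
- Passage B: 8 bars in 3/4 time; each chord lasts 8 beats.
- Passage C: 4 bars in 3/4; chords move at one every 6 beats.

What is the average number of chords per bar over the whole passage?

A: 18 × 3 = 54 beats ÷ 2 = 27 chords.
B: 8 × 3 = 24 beats ÷ 8 = 3 chords.
C: 4 × 3 = 12 beats ÷ 6 = 2 chords.
Overall: 32 chords over 30 bars → 32/30 = 16/15 chords per bar.

16/15 chords per bar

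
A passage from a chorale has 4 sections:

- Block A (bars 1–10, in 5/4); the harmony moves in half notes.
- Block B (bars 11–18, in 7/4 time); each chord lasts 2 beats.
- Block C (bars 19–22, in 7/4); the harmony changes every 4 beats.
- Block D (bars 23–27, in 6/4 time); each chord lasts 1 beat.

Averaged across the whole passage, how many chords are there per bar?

10/3 chords per bar

A: 10 × 5 = 50 beats ÷ 2 = 25 chords.
B: 8 × 7 = 56 beats ÷ 2 = 28 chords.
C: 4 × 7 = 28 beats ÷ 4 = 7 chords.
D: 5 × 6 = 30 beats ÷ 1 = 30 chords.
Overall: 90 chords over 27 bars → 90/27 = 10/3 chords per bar.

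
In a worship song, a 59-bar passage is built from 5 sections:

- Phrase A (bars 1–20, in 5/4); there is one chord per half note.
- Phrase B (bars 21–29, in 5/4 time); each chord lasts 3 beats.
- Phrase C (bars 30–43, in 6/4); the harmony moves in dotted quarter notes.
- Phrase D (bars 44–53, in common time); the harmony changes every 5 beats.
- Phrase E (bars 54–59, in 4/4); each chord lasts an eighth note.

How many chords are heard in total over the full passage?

A: 20 bars × 5 beats = 100 beats; 2 beats/chord → 50 chords.
B: 9 bars × 5 beats = 45 beats; 3 beats/chord → 15 chords.
C: 14 bars × 6 beats = 84 beats; 1.5 beats/chord → 56 chords.
D: 10 bars × 4 beats = 40 beats; 5 beats/chord → 8 chords.
E: 6 bars × 4 beats = 24 beats; 0.5 beats/chord → 48 chords.
Total: 50 + 15 + 56 + 8 + 48 = 177.

177 chords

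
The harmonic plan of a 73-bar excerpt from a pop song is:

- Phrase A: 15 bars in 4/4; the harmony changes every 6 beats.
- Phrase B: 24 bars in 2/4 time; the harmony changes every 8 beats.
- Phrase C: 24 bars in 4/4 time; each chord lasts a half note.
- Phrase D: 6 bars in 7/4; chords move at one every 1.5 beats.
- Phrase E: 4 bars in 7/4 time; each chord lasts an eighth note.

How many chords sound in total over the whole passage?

148 chords

A: 15·4 = 60 beats, 60/6 = 10 chords.
B: 24·2 = 48 beats, 48/8 = 6 chords.
C: 24·4 = 96 beats, 96/2 = 48 chords.
D: 6·7 = 42 beats, 42/1.5 = 28 chords.
E: 4·7 = 28 beats, 28/0.5 = 56 chords.
Total: 10 + 6 + 48 + 28 + 56 = 148.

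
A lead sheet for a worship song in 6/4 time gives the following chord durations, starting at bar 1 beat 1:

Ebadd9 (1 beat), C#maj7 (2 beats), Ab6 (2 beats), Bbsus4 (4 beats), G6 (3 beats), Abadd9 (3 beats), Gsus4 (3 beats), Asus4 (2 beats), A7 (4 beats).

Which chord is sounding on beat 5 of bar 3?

Beat 5 of bar 3 is beat (3−1)×6 + 5 = 17 overall.
Running totals: Ebadd9 ends at 1, C#maj7 ends at 3, Ab6 ends at 5, Bbsus4 ends at 9, G6 ends at 12, Abadd9 ends at 15, Gsus4 ends at 18.
Beat 17 falls within Gsus4.

Gsus4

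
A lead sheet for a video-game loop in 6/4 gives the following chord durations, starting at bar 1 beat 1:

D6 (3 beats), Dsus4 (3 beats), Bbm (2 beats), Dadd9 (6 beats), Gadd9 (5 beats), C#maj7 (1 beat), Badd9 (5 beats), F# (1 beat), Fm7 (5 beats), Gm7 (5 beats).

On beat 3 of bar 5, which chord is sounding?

Fm7

Beat 3 of bar 5 is beat (5−1)×6 + 3 = 27 overall.
Running totals: D6 ends at 3, Dsus4 ends at 6, Bbm ends at 8, Dadd9 ends at 14, Gadd9 ends at 19, C#maj7 ends at 20, Badd9 ends at 25, F# ends at 26, Fm7 ends at 31.
Beat 27 falls within Fm7.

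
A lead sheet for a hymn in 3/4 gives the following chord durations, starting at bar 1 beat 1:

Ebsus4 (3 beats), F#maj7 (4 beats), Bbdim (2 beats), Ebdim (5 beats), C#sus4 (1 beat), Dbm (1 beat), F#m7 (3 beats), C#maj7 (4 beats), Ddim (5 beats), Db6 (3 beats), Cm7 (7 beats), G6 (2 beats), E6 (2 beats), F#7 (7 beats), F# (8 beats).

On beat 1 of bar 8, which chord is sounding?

Beat 1 of bar 8 is beat (8−1)×3 + 1 = 22 overall.
Running totals: Ebsus4 ends at 3, F#maj7 ends at 7, Bbdim ends at 9, Ebdim ends at 14, C#sus4 ends at 15, Dbm ends at 16, F#m7 ends at 19, C#maj7 ends at 23.
Beat 22 falls within C#maj7.

C#maj7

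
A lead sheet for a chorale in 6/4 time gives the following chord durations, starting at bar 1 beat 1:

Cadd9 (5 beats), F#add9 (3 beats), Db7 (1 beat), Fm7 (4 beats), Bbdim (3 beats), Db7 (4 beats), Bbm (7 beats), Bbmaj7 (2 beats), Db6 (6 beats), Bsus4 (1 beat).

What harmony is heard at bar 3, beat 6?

Beat 6 of bar 3 is beat (3−1)×6 + 6 = 18 overall.
Running totals: Cadd9 ends at 5, F#add9 ends at 8, Db7 ends at 9, Fm7 ends at 13, Bbdim ends at 16, Db7 ends at 20.
Beat 18 falls within Db7.

Db7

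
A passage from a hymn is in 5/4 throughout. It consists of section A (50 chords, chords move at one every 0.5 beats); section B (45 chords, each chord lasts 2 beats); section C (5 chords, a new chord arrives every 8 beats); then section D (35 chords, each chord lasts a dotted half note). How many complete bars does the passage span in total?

A: 50 × 0.5 = 25 beats = 5 bars.
B: 45 × 2 = 90 beats = 18 bars.
C: 5 × 8 = 40 beats = 8 bars.
D: 35 × 3 = 105 beats = 21 bars.
Total: 5 + 18 + 8 + 21 = 52 bars.

52 bars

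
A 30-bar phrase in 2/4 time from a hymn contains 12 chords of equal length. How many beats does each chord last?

5 beats

30 bars × 2 beats/bar = 60 beats total.
60 beats ÷ 12 chords = 5 beats per chord.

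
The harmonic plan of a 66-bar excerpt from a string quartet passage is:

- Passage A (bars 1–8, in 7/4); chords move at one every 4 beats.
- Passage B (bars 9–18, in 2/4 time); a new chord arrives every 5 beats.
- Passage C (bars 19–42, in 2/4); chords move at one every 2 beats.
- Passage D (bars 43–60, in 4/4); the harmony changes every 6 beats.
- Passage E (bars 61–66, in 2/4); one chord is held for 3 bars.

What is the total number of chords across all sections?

56 chords

A: 8·7 = 56 beats, 56/4 = 14 chords.
B: 10·2 = 20 beats, 20/5 = 4 chords.
C: 24·2 = 48 beats, 48/2 = 24 chords.
D: 18·4 = 72 beats, 72/6 = 12 chords.
E: 6·2 = 12 beats, 12/6 = 2 chords.
Total: 14 + 4 + 24 + 12 + 2 = 56.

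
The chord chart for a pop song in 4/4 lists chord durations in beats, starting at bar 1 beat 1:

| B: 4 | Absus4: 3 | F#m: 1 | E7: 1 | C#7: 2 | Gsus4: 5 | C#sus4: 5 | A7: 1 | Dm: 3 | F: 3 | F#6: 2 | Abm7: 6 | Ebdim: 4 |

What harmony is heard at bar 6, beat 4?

Beat 4 of bar 6 is beat (6−1)×4 + 4 = 24 overall.
Running totals: B ends at 4, Absus4 ends at 7, F#m ends at 8, E7 ends at 9, C#7 ends at 11, Gsus4 ends at 16, C#sus4 ends at 21, A7 ends at 22, Dm ends at 25.
Beat 24 falls within Dm.

Dm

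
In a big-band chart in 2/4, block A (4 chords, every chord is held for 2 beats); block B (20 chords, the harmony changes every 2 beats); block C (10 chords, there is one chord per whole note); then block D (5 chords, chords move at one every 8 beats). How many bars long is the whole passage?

64 bars

A: 4 × 2 = 8 beats = 4 bars.
B: 20 × 2 = 40 beats = 20 bars.
C: 10 × 4 = 40 beats = 20 bars.
D: 5 × 8 = 40 beats = 20 bars.
Total: 4 + 20 + 20 + 20 = 64 bars.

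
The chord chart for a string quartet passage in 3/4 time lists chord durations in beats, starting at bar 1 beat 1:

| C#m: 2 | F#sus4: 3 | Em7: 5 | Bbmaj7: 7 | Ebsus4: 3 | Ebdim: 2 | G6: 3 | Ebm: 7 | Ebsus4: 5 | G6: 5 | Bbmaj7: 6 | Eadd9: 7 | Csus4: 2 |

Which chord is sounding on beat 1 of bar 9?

Beat 1 of bar 9 is beat (9−1)×3 + 1 = 25 overall.
Running totals: C#m ends at 2, F#sus4 ends at 5, Em7 ends at 10, Bbmaj7 ends at 17, Ebsus4 ends at 20, Ebdim ends at 22, G6 ends at 25.
Beat 25 falls within G6.

G6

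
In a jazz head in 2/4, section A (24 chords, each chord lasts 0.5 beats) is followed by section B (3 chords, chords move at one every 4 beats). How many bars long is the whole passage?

12 bars

A: 24 × 0.5 = 12 beats = 6 bars.
B: 3 × 4 = 12 beats = 6 bars.
Total: 6 + 6 = 12 bars.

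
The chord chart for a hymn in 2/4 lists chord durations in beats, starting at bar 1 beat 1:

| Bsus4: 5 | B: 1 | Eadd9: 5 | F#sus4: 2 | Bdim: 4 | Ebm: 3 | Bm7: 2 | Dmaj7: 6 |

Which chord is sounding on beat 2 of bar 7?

Bdim

Beat 2 of bar 7 is beat (7−1)×2 + 2 = 14 overall.
Running totals: Bsus4 ends at 5, B ends at 6, Eadd9 ends at 11, F#sus4 ends at 13, Bdim ends at 17.
Beat 14 falls within Bdim.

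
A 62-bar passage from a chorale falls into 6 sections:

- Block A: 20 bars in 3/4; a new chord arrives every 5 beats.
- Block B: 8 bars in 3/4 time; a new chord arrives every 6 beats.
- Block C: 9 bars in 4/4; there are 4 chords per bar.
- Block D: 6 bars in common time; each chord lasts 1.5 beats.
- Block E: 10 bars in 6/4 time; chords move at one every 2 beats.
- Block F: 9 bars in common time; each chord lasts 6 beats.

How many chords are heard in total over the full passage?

104 chords

A has 60 beats and chords last 5 each, so 12 chords.
B has 24 beats and chords last 6 each, so 4 chords.
C has 36 beats and chords last 1 each, so 36 chords.
D has 24 beats and chords last 1.5 each, so 16 chords.
E has 60 beats and chords last 2 each, so 30 chords.
F has 36 beats and chords last 6 each, so 6 chords.
Total: 12 + 4 + 36 + 16 + 30 + 6 = 104.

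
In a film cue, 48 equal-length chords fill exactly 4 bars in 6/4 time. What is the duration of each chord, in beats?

0.5 beats

4 bars × 6 beats/bar = 24 beats total.
24 beats ÷ 48 chords = 0.5 beats per chord.
(That is an eighth note.)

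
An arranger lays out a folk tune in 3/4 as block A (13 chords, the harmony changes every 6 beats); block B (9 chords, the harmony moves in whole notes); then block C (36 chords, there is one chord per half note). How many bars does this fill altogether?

A: 13 × 6 = 78 beats = 26 bars.
B: 9 × 4 = 36 beats = 12 bars.
C: 36 × 2 = 72 beats = 24 bars.
Total: 26 + 12 + 24 = 62 bars.

62 bars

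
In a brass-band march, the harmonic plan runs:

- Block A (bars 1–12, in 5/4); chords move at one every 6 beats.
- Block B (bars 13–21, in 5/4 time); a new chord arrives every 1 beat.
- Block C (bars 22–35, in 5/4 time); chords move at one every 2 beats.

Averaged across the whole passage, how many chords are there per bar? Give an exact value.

18/7 chords per bar

A: 12 × 5 = 60 beats ÷ 6 = 10 chords.
B: 9 × 5 = 45 beats ÷ 1 = 45 chords.
C: 14 × 5 = 70 beats ÷ 2 = 35 chords.
Overall: 90 chords over 35 bars → 90/35 = 18/7 chords per bar.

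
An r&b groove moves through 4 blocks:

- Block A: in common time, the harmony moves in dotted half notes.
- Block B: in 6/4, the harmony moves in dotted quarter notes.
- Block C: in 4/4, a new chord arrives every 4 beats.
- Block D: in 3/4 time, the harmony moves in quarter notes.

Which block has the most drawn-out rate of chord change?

A: 4/3 = 4/3 chords/bar.
B: 6/1.5 = 4 chords/bar.
C: 4/4 = 1 chord/bar.
D: 3/1 = 3 chords/bar.
Slowest is C at 1 chords/bar.

Block C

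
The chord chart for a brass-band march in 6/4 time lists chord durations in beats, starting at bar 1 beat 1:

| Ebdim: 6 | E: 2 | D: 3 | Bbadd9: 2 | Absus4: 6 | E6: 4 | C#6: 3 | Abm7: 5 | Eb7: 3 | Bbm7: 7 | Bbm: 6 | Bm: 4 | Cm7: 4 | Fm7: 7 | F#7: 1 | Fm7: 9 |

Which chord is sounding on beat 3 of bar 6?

Beat 3 of bar 6 is beat (6−1)×6 + 3 = 33 overall.
Running totals: Ebdim ends at 6, E ends at 8, D ends at 11, Bbadd9 ends at 13, Absus4 ends at 19, E6 ends at 23, C#6 ends at 26, Abm7 ends at 31, Eb7 ends at 34.
Beat 33 falls within Eb7.

Eb7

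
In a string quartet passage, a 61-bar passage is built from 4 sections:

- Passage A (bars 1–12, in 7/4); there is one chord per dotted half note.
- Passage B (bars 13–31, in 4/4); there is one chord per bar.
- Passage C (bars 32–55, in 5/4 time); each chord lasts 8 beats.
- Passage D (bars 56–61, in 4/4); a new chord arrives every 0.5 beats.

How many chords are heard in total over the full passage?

A: 12·7 = 84 beats, 84/3 = 28 chords.
B: 19·4 = 76 beats, 76/4 = 19 chords.
C: 24·5 = 120 beats, 120/8 = 15 chords.
D: 6·4 = 24 beats, 24/0.5 = 48 chords.
Total: 28 + 19 + 15 + 48 = 110.

110 chords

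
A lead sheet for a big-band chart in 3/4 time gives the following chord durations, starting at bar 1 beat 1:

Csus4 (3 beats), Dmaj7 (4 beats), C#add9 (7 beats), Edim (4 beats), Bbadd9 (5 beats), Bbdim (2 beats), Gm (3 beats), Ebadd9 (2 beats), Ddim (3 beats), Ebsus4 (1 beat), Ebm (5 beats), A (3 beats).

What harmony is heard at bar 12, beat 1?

Beat 1 of bar 12 is beat (12−1)×3 + 1 = 34 overall.
Running totals: Csus4 ends at 3, Dmaj7 ends at 7, C#add9 ends at 14, Edim ends at 18, Bbadd9 ends at 23, Bbdim ends at 25, Gm ends at 28, Ebadd9 ends at 30, Ddim ends at 33, Ebsus4 ends at 34.
Beat 34 falls within Ebsus4.

Ebsus4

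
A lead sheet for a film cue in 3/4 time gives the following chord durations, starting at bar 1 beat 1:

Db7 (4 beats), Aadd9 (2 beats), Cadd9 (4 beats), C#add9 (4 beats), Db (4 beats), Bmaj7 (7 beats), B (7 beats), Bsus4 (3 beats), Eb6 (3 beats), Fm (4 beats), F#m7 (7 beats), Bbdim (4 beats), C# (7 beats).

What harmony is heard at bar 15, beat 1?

F#m7

Beat 1 of bar 15 is beat (15−1)×3 + 1 = 43 overall.
Running totals: Db7 ends at 4, Aadd9 ends at 6, Cadd9 ends at 10, C#add9 ends at 14, Db ends at 18, Bmaj7 ends at 25, B ends at 32, Bsus4 ends at 35, Eb6 ends at 38, Fm ends at 42, F#m7 ends at 49.
Beat 43 falls within F#m7.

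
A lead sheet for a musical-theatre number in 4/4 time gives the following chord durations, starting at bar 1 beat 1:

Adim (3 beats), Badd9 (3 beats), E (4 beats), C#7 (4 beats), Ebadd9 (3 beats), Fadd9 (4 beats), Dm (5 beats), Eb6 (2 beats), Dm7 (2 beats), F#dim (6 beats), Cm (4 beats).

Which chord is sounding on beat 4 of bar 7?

Beat 4 of bar 7 is beat (7−1)×4 + 4 = 28 overall.
Running totals: Adim ends at 3, Badd9 ends at 6, E ends at 10, C#7 ends at 14, Ebadd9 ends at 17, Fadd9 ends at 21, Dm ends at 26, Eb6 ends at 28.
Beat 28 falls within Eb6.

Eb6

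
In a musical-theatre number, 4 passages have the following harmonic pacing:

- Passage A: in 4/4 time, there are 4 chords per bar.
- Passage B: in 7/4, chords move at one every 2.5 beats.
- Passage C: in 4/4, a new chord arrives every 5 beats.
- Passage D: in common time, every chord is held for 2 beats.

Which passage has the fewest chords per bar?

Passage C

A: 4/1 = 4 chords/bar.
B: 7/2.5 = 2.8 chords/bar.
C: 4/5 = 0.8 chords/bar.
D: 4/2 = 2 chords/bar.
Slowest is C at 0.8 chords/bar.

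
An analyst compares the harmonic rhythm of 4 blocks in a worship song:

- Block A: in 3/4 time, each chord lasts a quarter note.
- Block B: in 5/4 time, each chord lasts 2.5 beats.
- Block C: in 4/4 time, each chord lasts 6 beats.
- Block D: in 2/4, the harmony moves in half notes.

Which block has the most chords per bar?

Block A

A: 3 beats/bar ÷ 1 beat/chord = 3 chords/bar.
B: 5 beats/bar ÷ 2.5 beats/chord = 2 chords/bar.
C: 4 beats/bar ÷ 6 beats/chord = 2/3 chords/bar.
D: 2 beats/bar ÷ 2 beats/chord = 1 chord/bar.
Fastest is A at 3 chords/bar.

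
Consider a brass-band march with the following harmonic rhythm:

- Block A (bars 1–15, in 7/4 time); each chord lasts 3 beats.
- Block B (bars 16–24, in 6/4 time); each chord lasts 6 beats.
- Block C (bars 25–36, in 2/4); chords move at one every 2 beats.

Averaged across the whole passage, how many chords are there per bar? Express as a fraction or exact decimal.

14/9 chords per bar

A: 15 × 7 = 105 beats ÷ 3 = 35 chords.
B: 9 × 6 = 54 beats ÷ 6 = 9 chords.
C: 12 × 2 = 24 beats ÷ 2 = 12 chords.
Overall: 56 chords over 36 bars → 56/36 = 14/9 chords per bar.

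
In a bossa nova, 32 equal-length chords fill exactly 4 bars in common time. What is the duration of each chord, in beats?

0.5 beats

4 bars × 4 beats/bar = 16 beats total.
16 beats ÷ 32 chords = 0.5 beats per chord.
(That is an eighth note.)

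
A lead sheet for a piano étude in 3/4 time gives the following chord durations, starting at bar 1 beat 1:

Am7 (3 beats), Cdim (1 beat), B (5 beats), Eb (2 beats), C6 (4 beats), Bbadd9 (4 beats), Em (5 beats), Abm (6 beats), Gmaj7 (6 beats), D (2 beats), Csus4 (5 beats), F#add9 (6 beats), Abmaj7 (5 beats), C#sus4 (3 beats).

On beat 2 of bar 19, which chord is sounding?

Beat 2 of bar 19 is beat (19−1)×3 + 2 = 56 overall.
Running totals: Am7 ends at 3, Cdim ends at 4, B ends at 9, Eb ends at 11, C6 ends at 15, Bbadd9 ends at 19, Em ends at 24, Abm ends at 30, Gmaj7 ends at 36, D ends at 38, Csus4 ends at 43, F#add9 ends at 49, Abmaj7 ends at 54, C#sus4 ends at 57.
Beat 56 falls within C#sus4.

C#sus4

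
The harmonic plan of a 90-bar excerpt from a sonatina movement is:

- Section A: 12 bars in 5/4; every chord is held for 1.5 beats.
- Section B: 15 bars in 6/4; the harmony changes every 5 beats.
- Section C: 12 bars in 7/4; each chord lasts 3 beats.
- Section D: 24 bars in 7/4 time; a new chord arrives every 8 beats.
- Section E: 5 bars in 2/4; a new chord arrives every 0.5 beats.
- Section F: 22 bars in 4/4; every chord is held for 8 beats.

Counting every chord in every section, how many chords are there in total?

138 chords

A: 12 bars × 5 beats = 60 beats; 1.5 beats/chord → 40 chords.
B: 15 bars × 6 beats = 90 beats; 5 beats/chord → 18 chords.
C: 12 bars × 7 beats = 84 beats; 3 beats/chord → 28 chords.
D: 24 bars × 7 beats = 168 beats; 8 beats/chord → 21 chords.
E: 5 bars × 2 beats = 10 beats; 0.5 beats/chord → 20 chords.
F: 22 bars × 4 beats = 88 beats; 8 beats/chord → 11 chords.
Total: 40 + 18 + 28 + 21 + 20 + 11 = 138.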